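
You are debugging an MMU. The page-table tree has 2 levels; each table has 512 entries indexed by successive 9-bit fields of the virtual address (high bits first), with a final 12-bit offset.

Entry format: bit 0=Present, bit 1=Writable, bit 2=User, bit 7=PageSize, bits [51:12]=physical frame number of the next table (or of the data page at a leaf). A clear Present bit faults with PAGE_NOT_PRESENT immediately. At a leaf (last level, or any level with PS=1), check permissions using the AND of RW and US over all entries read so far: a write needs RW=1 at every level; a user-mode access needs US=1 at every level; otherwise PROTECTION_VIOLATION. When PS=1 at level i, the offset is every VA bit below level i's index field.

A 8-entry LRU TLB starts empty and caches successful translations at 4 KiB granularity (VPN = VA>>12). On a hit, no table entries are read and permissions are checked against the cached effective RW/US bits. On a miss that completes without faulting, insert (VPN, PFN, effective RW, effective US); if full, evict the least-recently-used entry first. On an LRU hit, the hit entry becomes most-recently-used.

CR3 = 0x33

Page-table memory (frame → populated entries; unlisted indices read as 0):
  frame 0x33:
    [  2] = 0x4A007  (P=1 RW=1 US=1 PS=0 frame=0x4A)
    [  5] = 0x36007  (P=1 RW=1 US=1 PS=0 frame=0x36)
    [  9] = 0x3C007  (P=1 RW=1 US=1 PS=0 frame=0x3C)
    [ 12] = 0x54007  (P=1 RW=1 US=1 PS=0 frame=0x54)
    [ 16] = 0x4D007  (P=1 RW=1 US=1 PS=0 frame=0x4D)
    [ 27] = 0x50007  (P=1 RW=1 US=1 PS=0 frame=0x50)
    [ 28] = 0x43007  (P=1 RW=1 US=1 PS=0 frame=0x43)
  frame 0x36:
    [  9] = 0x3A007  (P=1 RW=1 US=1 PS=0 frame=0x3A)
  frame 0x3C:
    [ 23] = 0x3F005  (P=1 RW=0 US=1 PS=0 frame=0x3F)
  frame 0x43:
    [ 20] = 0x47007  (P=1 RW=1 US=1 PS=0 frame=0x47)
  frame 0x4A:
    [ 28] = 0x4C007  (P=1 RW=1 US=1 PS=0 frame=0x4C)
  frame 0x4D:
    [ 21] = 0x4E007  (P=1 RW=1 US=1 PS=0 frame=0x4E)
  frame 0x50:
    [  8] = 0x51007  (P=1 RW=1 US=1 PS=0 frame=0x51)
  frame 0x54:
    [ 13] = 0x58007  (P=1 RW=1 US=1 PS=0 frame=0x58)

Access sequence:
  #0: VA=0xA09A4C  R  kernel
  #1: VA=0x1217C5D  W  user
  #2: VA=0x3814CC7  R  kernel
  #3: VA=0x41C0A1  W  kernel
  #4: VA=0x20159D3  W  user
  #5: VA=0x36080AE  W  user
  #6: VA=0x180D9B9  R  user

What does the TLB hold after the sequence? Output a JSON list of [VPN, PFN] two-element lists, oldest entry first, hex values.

Walk each access:
#0 VA=0xA09A4C (r,kernel):
  [0] read 0x33 idx=5: raw=0x36007 flags P=1 W=1 U=1 S=0
  [1] read 0x36 idx=9: raw=0x3A007 flags P=1 W=1 U=1 S=0
  ✓ 0x3AA4C  — 2 lookups
#1 VA=0x1217C5D (w,user):
  [0] read 0x33 idx=9: raw=0x3C007 flags P=1 W=1 U=1 S=0
  [1] read 0x3C idx=23: raw=0x3F005 flags P=1 W=0 U=1 S=0
  ✗ PROTECTION_VIOLATION  [2 reads]
#2 VA=0x3814CC7 (r,kernel):
  [0] read 0x33 idx=28: raw=0x43007 flags P=1 W=1 U=1 S=0
  [1] read 0x43 idx=20: raw=0x47007 flags P=1 W=1 U=1 S=0
  ✓ 0x47CC7  — 2 lookups
#3 VA=0x41C0A1 (w,kernel):
  [0] read 0x33 idx=2: raw=0x4A007 flags P=1 W=1 U=1 S=0
  [1] read 0x4A idx=28: raw=0x4C007 flags P=1 W=1 U=1 S=0
  ✓ 0x4C0A1  — 2 lookups
#4 VA=0x20159D3 (w,user):
  [0] read 0x33 idx=16: raw=0x4D007 flags P=1 W=1 U=1 S=0
  [1] read 0x4D idx=21: raw=0x4E007 flags P=1 W=1 U=1 S=0
  ✓ 0x4E9D3  — 2 lookups
#5 VA=0x36080AE (w,user):
  [0] read 0x33 idx=27: raw=0x50007 flags P=1 W=1 U=1 S=0
  [1] read 0x50 idx=8: raw=0x51007 flags P=1 W=1 U=1 S=0
  ✓ 0x510AE  — 2 lookups
#6 VA=0x180D9B9 (r,user):
  [0] read 0x33 idx=12: raw=0x54007 flags P=1 W=1 U=1 S=0
  [1] read 0x54 idx=13: raw=0x58007 flags P=1 W=1 U=1 S=0
  ✓ 0x589B9  — 2 lookups

TLB: [["0xA09", "0x3A"], ["0x3814", "0x47"], ["0x41C", "0x4C"], ["0x2015", "0x4E"], ["0x3608", "0x51"], ["0x180D", "0x58"]]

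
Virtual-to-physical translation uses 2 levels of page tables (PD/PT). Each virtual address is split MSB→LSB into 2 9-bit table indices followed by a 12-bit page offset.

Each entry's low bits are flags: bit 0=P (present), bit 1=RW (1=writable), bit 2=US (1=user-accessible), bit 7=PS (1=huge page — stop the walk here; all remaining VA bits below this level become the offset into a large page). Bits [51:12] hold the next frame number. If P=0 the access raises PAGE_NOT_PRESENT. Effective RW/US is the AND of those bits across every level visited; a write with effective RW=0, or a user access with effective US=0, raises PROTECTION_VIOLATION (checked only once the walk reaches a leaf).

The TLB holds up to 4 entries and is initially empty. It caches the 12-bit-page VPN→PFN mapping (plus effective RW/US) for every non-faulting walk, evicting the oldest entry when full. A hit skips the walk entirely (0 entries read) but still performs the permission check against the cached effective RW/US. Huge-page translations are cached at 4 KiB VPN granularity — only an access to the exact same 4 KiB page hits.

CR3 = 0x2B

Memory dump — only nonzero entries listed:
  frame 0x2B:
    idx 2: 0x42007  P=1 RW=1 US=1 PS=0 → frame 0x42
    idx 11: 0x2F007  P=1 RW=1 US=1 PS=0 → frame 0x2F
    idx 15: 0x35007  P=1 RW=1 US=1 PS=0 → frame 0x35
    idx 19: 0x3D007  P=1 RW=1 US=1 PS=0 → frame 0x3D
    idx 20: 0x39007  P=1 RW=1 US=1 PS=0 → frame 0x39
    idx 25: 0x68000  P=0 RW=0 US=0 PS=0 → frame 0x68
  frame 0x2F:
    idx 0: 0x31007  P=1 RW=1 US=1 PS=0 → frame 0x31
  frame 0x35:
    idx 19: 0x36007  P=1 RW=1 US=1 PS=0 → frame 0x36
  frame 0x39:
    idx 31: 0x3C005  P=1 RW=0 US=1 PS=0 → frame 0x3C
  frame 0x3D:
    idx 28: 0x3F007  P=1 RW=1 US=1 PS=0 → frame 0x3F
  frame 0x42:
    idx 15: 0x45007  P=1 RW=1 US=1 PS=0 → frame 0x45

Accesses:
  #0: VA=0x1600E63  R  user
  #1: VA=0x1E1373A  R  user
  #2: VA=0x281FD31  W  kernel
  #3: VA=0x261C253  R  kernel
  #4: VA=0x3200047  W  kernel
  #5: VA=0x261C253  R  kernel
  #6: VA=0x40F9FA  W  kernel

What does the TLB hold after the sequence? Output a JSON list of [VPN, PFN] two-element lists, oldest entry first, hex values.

Walk each access:
#0 VA=0x1600E63 (r,user):
  lvl0: tbl 0x2B, slot 11 ⇒ 0x2F007 (P1/RW1/US1/PS0)
  lvl1: tbl 0x2F, slot 0 ⇒ 0x31007 (P1/RW1/US1/PS0)
  ✓ 0x31E63  — 2 lookups
#1 VA=0x1E1373A (r,user):
  lvl0: tbl 0x2B, slot 15 ⇒ 0x35007 (P1/RW1/US1/PS0)
  lvl1: tbl 0x35, slot 19 ⇒ 0x36007 (P1/RW1/US1/PS0)
  ✓ 0x3673A  — 2 lookups
#2 VA=0x281FD31 (w,kernel):
  lvl0: tbl 0x2B, slot 20 ⇒ 0x39007 (P1/RW1/US1/PS0)
  lvl1: tbl 0x39, slot 31 ⇒ 0x3C005 (P1/RW0/US1/PS0)
  ⇒ fault: PROTECTION_VIOLATION  — 2 lookups
#3 VA=0x261C253 (r,kernel):
  lvl0: tbl 0x2B, slot 19 ⇒ 0x3D007 (P1/RW1/US1/PS0)
  lvl1: tbl 0x3D, slot 28 ⇒ 0x3F007 (P1/RW1/US1/PS0)
  ✓ 0x3F253  — 2 lookups
#4 VA=0x3200047 (w,kernel):
  lvl0: tbl 0x2B, slot 25 ⇒ 0x68000 (P0/RW0/US0/PS0)
  ⇒ fault: PAGE_NOT_PRESENT  — 1 lookups
#5 VA=0x261C253 (r,kernel):
  TLB hit vpn=0x261C → PA=0x3F253
#6 VA=0x40F9FA (w,kernel):
  lvl0: tbl 0x2B, slot 2 ⇒ 0x42007 (P1/RW1/US1/PS0)
  lvl1: tbl 0x42, slot 15 ⇒ 0x45007 (P1/RW1/US1/PS0)
  ✓ 0x459FA  — 2 lookups

TLB: [["0x1600", "0x31"], ["0x1E13", "0x36"], ["0x261C", "0x3F"], ["0x40F", "0x45"]]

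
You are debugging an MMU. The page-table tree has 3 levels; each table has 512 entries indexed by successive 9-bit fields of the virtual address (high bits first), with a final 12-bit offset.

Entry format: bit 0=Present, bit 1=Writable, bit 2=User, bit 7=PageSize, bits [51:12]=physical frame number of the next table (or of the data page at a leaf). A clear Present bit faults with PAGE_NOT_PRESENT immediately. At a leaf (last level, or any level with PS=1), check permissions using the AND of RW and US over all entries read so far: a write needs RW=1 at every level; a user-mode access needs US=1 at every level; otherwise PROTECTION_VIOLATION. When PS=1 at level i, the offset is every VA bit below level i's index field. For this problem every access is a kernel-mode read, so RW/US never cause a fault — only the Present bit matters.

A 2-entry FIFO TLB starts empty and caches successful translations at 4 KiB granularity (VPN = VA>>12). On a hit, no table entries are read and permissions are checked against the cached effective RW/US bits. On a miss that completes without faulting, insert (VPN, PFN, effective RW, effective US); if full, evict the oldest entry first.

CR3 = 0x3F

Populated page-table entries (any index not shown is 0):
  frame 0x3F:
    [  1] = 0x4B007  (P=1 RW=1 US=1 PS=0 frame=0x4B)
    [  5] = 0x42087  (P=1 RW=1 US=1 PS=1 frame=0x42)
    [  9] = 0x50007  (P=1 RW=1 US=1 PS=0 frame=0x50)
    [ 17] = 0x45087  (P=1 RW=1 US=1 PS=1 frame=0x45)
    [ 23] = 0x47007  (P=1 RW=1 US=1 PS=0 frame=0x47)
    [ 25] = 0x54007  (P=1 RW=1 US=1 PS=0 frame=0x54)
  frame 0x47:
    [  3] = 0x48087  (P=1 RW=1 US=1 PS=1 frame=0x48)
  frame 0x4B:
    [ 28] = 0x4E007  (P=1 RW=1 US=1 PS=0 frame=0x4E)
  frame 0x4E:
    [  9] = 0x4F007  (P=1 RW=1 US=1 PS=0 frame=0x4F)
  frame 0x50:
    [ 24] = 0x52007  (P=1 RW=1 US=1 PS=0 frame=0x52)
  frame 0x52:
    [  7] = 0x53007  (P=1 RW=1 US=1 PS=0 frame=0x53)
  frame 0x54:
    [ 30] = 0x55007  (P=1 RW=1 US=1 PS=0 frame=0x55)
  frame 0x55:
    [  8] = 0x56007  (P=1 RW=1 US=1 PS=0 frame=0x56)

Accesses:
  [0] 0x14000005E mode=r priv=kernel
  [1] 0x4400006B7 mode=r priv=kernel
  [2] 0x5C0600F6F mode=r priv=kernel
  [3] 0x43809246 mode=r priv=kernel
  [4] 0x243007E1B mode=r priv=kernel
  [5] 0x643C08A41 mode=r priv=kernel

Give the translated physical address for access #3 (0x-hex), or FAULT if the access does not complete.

Trace:
#0 VA=0x14000005E (r,kernel):
  [0] read 0x3F idx=5: raw=0x42087 flags P=1 W=1 U=1 S=1
  → PA=0x4205E (huge @L0)  (1 entries read)
#1 VA=0x4400006B7 (r,kernel):
  [0] read 0x3F idx=17: raw=0x45087 flags P=1 W=1 U=1 S=1
  → PA=0x456B7 (huge @L0)  (1 entries read)
#2 VA=0x5C0600F6F (r,kernel):
  [0] read 0x3F idx=23: raw=0x47007 flags P=1 W=1 U=1 S=0
  [1] read 0x47 idx=3: raw=0x48087 flags P=1 W=1 U=1 S=1
  → PA=0x48F6F (huge @L1)  (2 entries read)
#3 VA=0x43809246 (r,kernel):
  [0] read 0x3F idx=1: raw=0x4B007 flags P=1 W=1 U=1 S=0
  [1] read 0x4B idx=28: raw=0x4E007 flags P=1 W=1 U=1 S=0
  [2] read 0x4E idx=9: raw=0x4F007 flags P=1 W=1 U=1 S=0
  → PA=0x4F246  (3 entries read)
#4 VA=0x243007E1B (r,kernel):
  [0] read 0x3F idx=9: raw=0x50007 flags P=1 W=1 U=1 S=0
  [1] read 0x50 idx=24: raw=0x52007 flags P=1 W=1 U=1 S=0
  [2] read 0x52 idx=7: raw=0x53007 flags P=1 W=1 U=1 S=0
  → PA=0x53E1B  (3 entries read)
#5 VA=0x643C08A41 (r,kernel):
  [0] read 0x3F idx=25: raw=0x54007 flags P=1 W=1 U=1 S=0
  [1] read 0x54 idx=30: raw=0x55007 flags P=1 W=1 U=1 S=0
  [2] read 0x55 idx=8: raw=0x56007 flags P=1 W=1 U=1 S=0
  → PA=0x56A41  (3 entries read)

Access #3 PA: 0x4F246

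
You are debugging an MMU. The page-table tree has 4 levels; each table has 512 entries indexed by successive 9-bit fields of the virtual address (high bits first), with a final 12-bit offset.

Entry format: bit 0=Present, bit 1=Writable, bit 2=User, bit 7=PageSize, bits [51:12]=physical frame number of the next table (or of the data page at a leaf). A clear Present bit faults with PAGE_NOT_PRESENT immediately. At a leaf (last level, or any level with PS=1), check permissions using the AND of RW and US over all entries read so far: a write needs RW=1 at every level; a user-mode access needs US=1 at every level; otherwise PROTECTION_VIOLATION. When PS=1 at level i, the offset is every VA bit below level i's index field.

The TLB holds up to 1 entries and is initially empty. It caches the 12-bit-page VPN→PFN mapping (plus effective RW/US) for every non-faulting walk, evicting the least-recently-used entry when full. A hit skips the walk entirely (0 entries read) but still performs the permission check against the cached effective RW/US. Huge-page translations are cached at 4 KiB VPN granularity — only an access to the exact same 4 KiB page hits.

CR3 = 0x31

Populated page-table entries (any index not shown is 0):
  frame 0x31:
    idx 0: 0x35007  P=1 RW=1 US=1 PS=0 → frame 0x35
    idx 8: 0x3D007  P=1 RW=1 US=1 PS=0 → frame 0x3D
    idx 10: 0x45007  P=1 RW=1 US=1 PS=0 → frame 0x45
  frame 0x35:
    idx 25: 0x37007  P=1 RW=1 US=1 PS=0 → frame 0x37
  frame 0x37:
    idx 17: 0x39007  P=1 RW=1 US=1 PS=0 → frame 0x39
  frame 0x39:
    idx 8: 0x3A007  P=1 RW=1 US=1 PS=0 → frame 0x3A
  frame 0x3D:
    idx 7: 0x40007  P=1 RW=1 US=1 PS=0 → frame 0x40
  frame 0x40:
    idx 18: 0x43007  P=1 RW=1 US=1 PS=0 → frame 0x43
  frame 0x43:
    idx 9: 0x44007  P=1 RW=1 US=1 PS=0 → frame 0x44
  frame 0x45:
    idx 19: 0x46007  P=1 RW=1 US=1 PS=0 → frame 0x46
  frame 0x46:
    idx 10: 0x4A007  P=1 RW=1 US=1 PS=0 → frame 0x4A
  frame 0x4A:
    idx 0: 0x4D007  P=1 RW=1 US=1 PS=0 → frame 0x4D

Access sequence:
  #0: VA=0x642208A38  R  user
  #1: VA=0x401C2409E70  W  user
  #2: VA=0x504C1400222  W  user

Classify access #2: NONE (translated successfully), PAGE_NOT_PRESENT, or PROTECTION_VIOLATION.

Walk each access:
#0 VA=0x642208A38 (r,user):
  [0] read 0x31 idx=0: raw=0x35007 flags P=1 W=1 U=1 S=0
  [1] read 0x35 idx=25: raw=0x37007 flags P=1 W=1 U=1 S=0
  [2] read 0x37 idx=17: raw=0x39007 flags P=1 W=1 U=1 S=0
  [3] read 0x39 idx=8: raw=0x3A007 flags P=1 W=1 U=1 S=0
  ✓ 0x3AA38  — 4 lookups
#1 VA=0x401C2409E70 (w,user):
  [0] read 0x31 idx=8: raw=0x3D007 flags P=1 W=1 U=1 S=0
  [1] read 0x3D idx=7: raw=0x40007 flags P=1 W=1 U=1 S=0
  [2] read 0x40 idx=18: raw=0x43007 flags P=1 W=1 U=1 S=0
  [3] read 0x43 idx=9: raw=0x44007 flags P=1 W=1 U=1 S=0
  ✓ 0x44E70  — 4 lookups
#2 VA=0x504C1400222 (w,user):
  [0] read 0x31 idx=10: raw=0x45007 flags P=1 W=1 U=1 S=0
  [1] read 0x45 idx=19: raw=0x46007 flags P=1 W=1 U=1 S=0
  [2] read 0x46 idx=10: raw=0x4A007 flags P=1 W=1 U=1 S=0
  [3] read 0x4A idx=0: raw=0x4D007 flags P=1 W=1 U=1 S=0
  ✓ 0x4D222  — 4 lookups

Access #2 fault: NONE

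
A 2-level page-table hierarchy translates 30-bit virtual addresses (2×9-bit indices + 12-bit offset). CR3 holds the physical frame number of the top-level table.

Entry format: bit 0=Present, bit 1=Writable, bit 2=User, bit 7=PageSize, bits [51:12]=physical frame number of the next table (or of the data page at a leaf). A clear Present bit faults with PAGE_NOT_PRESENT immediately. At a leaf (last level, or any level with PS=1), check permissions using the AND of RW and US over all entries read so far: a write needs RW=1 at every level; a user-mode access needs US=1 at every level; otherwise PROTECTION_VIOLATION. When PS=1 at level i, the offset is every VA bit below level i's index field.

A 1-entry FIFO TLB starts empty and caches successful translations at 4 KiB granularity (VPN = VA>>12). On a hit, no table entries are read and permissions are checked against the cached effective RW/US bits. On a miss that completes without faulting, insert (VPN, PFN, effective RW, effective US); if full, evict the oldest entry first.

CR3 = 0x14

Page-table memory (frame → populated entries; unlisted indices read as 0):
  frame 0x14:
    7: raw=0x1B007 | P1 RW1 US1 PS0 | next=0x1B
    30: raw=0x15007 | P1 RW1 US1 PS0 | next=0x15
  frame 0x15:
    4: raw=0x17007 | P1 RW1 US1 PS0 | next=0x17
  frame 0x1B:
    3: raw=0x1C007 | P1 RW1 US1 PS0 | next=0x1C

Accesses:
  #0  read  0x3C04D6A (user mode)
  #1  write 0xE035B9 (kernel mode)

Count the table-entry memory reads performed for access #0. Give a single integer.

Walk each access:
#0 VA=0x3C04D6A (r,user):
  L0 @0x14[30] → 0x15007  P=1,RW=1,US=1,PS=0
  L1 @0x15[4] → 0x17007  P=1,RW=1,US=1,PS=0
  ✓ 0x17D6A  — 2 lookups
#1 VA=0xE035B9 (w,kernel):
  L0 @0x14[7] → 0x1B007  P=1,RW=1,US=1,PS=0
  L1 @0x1B[3] → 0x1C007  P=1,RW=1,US=1,PS=0
  ✓ 0x1C5B9  — 2 lookups

Entries read for #0: 2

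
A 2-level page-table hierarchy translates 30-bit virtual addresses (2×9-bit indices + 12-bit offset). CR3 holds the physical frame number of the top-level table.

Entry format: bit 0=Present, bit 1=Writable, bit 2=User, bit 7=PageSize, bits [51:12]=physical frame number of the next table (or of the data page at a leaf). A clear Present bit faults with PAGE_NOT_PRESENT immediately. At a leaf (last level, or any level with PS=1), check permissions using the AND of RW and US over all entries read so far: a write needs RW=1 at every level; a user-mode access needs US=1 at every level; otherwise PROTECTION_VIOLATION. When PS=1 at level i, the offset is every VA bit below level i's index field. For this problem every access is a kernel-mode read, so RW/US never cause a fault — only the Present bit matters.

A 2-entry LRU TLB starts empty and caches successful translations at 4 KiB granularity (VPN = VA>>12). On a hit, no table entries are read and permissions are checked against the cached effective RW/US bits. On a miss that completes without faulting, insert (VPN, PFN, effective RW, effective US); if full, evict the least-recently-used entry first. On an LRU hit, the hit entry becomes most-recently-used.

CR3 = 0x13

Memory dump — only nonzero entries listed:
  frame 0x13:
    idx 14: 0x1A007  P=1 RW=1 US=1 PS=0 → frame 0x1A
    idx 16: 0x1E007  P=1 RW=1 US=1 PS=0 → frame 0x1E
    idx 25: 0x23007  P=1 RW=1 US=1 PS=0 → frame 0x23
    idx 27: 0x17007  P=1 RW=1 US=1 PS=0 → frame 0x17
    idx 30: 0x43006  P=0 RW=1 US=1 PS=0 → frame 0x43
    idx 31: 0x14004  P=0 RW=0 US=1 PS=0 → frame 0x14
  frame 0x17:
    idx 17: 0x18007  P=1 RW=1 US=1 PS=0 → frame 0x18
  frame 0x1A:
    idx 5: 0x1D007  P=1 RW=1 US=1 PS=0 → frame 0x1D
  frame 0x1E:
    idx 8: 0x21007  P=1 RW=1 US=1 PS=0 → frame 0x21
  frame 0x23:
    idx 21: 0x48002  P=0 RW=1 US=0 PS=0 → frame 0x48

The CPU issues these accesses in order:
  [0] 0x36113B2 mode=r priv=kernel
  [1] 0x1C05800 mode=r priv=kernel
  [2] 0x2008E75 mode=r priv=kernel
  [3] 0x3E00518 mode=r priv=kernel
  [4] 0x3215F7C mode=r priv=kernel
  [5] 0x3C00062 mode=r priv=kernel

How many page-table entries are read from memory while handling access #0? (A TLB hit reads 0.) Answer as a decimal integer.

Trace:
#0 VA=0x36113B2 (r,kernel):
  L0 @0x13[27] → 0x17007  P=1,RW=1,US=1,PS=0
  L1 @0x17[17] → 0x18007  P=1,RW=1,US=1,PS=0
  ⇒ phys 0x183B2  [2 reads]
#1 VA=0x1C05800 (r,kernel):
  L0 @0x13[14] → 0x1A007  P=1,RW=1,US=1,PS=0
  L1 @0x1A[5] → 0x1D007  P=1,RW=1,US=1,PS=0
  ⇒ phys 0x1D800  [2 reads]
#2 VA=0x2008E75 (r,kernel):
  L0 @0x13[16] → 0x1E007  P=1,RW=1,US=1,PS=0
  L1 @0x1E[8] → 0x21007  P=1,RW=1,US=1,PS=0
  ⇒ phys 0x21E75  [2 reads]
#3 VA=0x3E00518 (r,kernel):
  L0 @0x13[31] → 0x14004  P=0,RW=0,US=1,PS=0
  → PAGE_NOT_PRESENT  (1 entries read)
#4 VA=0x3215F7C (r,kernel):
  L0 @0x13[25] → 0x23007  P=1,RW=1,US=1,PS=0
  L1 @0x23[21] → 0x48002  P=0,RW=1,US=0,PS=0
  → PAGE_NOT_PRESENT  (2 entries read)
#5 VA=0x3C00062 (r,kernel):
  L0 @0x13[30] → 0x43006  P=0,RW=1,US=1,PS=0
  → PAGE_NOT_PRESENT  (1 entries read)

Entries read for #0: 2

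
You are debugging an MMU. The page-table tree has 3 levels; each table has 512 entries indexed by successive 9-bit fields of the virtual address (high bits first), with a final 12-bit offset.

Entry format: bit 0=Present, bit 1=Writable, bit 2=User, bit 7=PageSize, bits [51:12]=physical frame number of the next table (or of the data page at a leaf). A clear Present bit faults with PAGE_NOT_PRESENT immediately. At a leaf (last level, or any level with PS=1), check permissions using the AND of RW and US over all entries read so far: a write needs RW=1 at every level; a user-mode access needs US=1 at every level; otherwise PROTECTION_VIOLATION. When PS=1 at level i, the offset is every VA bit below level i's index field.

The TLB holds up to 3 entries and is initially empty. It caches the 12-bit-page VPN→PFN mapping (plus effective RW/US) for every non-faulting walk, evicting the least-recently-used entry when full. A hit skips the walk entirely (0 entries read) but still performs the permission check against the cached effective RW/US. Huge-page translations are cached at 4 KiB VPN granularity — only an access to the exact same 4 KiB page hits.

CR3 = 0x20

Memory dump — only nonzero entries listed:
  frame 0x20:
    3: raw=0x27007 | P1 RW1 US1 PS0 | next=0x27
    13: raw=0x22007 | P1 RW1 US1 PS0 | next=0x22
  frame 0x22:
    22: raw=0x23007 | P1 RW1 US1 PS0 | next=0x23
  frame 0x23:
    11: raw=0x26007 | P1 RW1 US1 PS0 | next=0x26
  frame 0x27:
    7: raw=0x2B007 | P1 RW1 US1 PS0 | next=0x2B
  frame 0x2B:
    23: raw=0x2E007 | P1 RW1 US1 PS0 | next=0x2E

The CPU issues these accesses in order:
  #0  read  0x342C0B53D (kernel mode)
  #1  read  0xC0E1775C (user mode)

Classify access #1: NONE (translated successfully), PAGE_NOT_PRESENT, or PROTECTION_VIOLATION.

Trace:
#0 VA=0x342C0B53D (r,kernel):
  [0] read 0x20 idx=13: raw=0x22007 flags P=1 W=1 U=1 S=0
  [1] read 0x22 idx=22: raw=0x23007 flags P=1 W=1 U=1 S=0
  [2] read 0x23 idx=11: raw=0x26007 flags P=1 W=1 U=1 S=0
  ⇒ phys 0x2653D  [3 reads]
#1 VA=0xC0E1775C (r,user):
  [0] read 0x20 idx=3: raw=0x27007 flags P=1 W=1 U=1 S=0
  [1] read 0x27 idx=7: raw=0x2B007 flags P=1 W=1 U=1 S=0
  [2] read 0x2B idx=23: raw=0x2E007 flags P=1 W=1 U=1 S=0
  ⇒ phys 0x2E75C  [3 reads]

Access #1 fault: NONE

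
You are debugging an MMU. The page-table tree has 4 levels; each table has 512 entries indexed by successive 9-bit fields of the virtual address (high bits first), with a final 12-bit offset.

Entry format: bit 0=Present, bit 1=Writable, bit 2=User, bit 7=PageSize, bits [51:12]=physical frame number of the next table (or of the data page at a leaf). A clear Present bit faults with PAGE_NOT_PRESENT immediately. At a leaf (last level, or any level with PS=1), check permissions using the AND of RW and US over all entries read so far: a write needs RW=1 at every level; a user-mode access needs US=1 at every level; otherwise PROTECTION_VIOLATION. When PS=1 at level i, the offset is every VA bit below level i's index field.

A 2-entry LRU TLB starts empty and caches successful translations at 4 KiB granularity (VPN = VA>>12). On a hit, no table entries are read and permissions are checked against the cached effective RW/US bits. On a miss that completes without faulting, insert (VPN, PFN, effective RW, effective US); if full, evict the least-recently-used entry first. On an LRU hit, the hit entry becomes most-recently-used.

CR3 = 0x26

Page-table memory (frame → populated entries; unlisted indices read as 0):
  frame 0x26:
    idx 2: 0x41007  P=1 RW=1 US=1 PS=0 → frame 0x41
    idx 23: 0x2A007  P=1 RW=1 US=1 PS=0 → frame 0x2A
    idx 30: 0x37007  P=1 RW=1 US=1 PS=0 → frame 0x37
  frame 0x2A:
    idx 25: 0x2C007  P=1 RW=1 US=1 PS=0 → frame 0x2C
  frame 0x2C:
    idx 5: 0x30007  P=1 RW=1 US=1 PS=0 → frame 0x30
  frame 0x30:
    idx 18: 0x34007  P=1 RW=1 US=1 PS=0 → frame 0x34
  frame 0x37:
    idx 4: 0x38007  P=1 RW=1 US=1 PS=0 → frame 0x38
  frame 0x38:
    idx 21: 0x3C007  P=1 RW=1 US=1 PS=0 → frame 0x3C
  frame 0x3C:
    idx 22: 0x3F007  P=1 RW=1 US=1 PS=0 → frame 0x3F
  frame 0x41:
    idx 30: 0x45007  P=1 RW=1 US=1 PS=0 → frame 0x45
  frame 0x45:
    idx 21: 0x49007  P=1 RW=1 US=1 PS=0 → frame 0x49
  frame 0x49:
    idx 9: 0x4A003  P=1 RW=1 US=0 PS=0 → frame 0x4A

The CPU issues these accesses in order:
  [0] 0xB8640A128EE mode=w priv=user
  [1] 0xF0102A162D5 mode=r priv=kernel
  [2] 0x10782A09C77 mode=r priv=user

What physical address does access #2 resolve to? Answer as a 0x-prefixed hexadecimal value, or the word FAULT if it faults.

Walk each access:
#0 VA=0xB8640A128EE (w,user):
  lvl0: tbl 0x26, slot 23 ⇒ 0x2A007 (P1/RW1/US1/PS0)
  lvl1: tbl 0x2A, slot 25 ⇒ 0x2C007 (P1/RW1/US1/PS0)
  lvl2: tbl 0x2C, slot 5 ⇒ 0x30007 (P1/RW1/US1/PS0)
  lvl3: tbl 0x30, slot 18 ⇒ 0x34007 (P1/RW1/US1/PS0)
  ⇒ phys 0x348EE  [4 reads]
#1 VA=0xF0102A162D5 (r,kernel):
  lvl0: tbl 0x26, slot 30 ⇒ 0x37007 (P1/RW1/US1/PS0)
  lvl1: tbl 0x37, slot 4 ⇒ 0x38007 (P1/RW1/US1/PS0)
  lvl2: tbl 0x38, slot 21 ⇒ 0x3C007 (P1/RW1/US1/PS0)
  lvl3: tbl 0x3C, slot 22 ⇒ 0x3F007 (P1/RW1/US1/PS0)
  ⇒ phys 0x3F2D5  [4 reads]
#2 VA=0x10782A09C77 (r,user):
  lvl0: tbl 0x26, slot 2 ⇒ 0x41007 (P1/RW1/US1/PS0)
  lvl1: tbl 0x41, slot 30 ⇒ 0x45007 (P1/RW1/US1/PS0)
  lvl2: tbl 0x45, slot 21 ⇒ 0x49007 (P1/RW1/US1/PS0)
  lvl3: tbl 0x49, slot 9 ⇒ 0x4A003 (P1/RW1/US0/PS0)
  ⇒ fault: PROTECTION_VIOLATION  — 4 lookups

Access #2 PA: FAULT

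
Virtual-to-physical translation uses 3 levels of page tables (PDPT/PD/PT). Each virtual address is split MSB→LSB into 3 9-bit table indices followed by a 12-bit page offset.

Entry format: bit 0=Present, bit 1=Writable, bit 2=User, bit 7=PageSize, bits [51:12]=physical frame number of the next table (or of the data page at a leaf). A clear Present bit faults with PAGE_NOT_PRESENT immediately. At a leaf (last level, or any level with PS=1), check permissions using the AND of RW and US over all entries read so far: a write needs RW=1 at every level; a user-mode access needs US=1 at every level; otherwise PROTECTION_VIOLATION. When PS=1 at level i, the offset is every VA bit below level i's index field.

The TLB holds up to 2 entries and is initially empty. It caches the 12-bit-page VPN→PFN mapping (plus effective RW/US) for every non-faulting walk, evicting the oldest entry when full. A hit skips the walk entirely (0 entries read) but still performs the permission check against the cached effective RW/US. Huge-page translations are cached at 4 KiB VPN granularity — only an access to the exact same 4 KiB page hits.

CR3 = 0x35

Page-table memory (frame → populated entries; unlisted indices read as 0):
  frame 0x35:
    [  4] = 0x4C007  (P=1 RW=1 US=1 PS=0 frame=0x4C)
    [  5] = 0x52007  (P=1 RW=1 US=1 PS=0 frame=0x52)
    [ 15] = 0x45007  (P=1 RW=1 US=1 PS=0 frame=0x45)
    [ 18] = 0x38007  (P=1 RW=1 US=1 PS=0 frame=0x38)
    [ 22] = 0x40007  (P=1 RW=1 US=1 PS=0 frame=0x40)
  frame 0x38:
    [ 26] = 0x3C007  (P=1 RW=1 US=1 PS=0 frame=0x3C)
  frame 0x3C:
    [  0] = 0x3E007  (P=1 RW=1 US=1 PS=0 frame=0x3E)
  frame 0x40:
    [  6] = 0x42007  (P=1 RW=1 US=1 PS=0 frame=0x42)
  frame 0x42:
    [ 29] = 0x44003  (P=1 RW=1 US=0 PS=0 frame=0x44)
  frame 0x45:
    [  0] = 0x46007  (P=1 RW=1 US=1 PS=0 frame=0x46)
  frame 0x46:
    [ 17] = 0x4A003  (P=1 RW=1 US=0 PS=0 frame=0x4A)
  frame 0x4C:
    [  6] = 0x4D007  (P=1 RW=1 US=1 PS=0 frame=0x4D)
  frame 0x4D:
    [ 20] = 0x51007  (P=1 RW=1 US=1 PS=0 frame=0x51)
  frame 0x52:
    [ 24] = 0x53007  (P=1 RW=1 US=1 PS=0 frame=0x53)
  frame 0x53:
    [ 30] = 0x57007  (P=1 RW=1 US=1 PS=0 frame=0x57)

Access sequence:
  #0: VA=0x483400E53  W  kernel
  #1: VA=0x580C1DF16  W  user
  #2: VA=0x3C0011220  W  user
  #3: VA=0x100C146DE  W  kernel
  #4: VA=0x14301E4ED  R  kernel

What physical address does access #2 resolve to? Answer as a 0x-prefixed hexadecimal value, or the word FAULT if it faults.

Walk each access:
#0 VA=0x483400E53 (w,kernel):
  L0: frame=0x35 idx=18 entry=0x38007 [P=1 RW=1 US=1 PS=0]
  L1: frame=0x38 idx=26 entry=0x3C007 [P=1 RW=1 US=1 PS=0]
  L2: frame=0x3C idx=0 entry=0x3E007 [P=1 RW=1 US=1 PS=0]
  → PA=0x3EE53  (3 entries read)
#1 VA=0x580C1DF16 (w,user):
  L0: frame=0x35 idx=22 entry=0x40007 [P=1 RW=1 US=1 PS=0]
  L1: frame=0x40 idx=6 entry=0x42007 [P=1 RW=1 US=1 PS=0]
  L2: frame=0x42 idx=29 entry=0x44003 [P=1 RW=1 US=0 PS=0]
  → PROTECTION_VIOLATION  (3 entries read)
#2 VA=0x3C0011220 (w,user):
  L0: frame=0x35 idx=15 entry=0x45007 [P=1 RW=1 US=1 PS=0]
  L1: frame=0x45 idx=0 entry=0x46007 [P=1 RW=1 US=1 PS=0]
  L2: frame=0x46 idx=17 entry=0x4A003 [P=1 RW=1 US=0 PS=0]
  → PROTECTION_VIOLATION  (3 entries read)
#3 VA=0x100C146DE (w,kernel):
  L0: frame=0x35 idx=4 entry=0x4C007 [P=1 RW=1 US=1 PS=0]
  L1: frame=0x4C idx=6 entry=0x4D007 [P=1 RW=1 US=1 PS=0]
  L2: frame=0x4D idx=20 entry=0x51007 [P=1 RW=1 US=1 PS=0]
  → PA=0x516DE  (3 entries read)
#4 VA=0x14301E4ED (r,kernel):
  L0: frame=0x35 idx=5 entry=0x52007 [P=1 RW=1 US=1 PS=0]
  L1: frame=0x52 idx=24 entry=0x53007 [P=1 RW=1 US=1 PS=0]
  L2: frame=0x53 idx=30 entry=0x57007 [P=1 RW=1 US=1 PS=0]
  → PA=0x574ED  (3 entries read)

Access #2 PA: FAULT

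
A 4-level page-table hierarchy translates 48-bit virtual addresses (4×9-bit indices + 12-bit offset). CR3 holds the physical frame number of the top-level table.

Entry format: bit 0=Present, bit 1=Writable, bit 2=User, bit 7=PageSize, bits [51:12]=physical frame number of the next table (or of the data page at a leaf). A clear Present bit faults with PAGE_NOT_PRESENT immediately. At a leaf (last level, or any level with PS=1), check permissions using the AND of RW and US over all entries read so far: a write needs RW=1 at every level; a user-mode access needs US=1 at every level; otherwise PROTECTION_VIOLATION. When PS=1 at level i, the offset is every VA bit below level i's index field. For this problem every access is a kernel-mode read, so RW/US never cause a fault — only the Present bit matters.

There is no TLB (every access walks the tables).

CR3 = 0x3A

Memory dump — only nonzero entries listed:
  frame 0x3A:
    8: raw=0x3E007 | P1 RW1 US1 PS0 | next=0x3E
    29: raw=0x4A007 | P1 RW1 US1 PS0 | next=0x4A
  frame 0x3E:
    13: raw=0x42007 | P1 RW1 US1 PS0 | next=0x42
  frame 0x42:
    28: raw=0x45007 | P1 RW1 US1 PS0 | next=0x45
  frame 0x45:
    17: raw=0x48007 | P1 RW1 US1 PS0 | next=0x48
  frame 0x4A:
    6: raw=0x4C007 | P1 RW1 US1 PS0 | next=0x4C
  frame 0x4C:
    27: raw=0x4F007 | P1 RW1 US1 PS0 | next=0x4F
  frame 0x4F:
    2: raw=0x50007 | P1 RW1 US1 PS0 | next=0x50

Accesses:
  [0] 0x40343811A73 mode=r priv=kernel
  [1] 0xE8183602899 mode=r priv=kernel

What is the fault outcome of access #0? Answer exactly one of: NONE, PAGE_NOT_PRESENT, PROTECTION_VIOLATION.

Per-access translation:
#0 VA=0x40343811A73 (r,kernel):
  [0] read 0x3A idx=8: raw=0x3E007 flags P=1 W=1 U=1 S=0
  [1] read 0x3E idx=13: raw=0x42007 flags P=1 W=1 U=1 S=0
  [2] read 0x42 idx=28: raw=0x45007 flags P=1 W=1 U=1 S=0
  [3] read 0x45 idx=17: raw=0x48007 flags P=1 W=1 U=1 S=0
  ⇒ phys 0x48A73  [4 reads]
#1 VA=0xE8183602899 (r,kernel):
  [0] read 0x3A idx=29: raw=0x4A007 flags P=1 W=1 U=1 S=0
  [1] read 0x4A idx=6: raw=0x4C007 flags P=1 W=1 U=1 S=0
  [2] read 0x4C idx=27: raw=0x4F007 flags P=1 W=1 U=1 S=0
  [3] read 0x4F idx=2: raw=0x50007 flags P=1 W=1 U=1 S=0
  ⇒ phys 0x50899  [4 reads]

Access #0 fault: NONE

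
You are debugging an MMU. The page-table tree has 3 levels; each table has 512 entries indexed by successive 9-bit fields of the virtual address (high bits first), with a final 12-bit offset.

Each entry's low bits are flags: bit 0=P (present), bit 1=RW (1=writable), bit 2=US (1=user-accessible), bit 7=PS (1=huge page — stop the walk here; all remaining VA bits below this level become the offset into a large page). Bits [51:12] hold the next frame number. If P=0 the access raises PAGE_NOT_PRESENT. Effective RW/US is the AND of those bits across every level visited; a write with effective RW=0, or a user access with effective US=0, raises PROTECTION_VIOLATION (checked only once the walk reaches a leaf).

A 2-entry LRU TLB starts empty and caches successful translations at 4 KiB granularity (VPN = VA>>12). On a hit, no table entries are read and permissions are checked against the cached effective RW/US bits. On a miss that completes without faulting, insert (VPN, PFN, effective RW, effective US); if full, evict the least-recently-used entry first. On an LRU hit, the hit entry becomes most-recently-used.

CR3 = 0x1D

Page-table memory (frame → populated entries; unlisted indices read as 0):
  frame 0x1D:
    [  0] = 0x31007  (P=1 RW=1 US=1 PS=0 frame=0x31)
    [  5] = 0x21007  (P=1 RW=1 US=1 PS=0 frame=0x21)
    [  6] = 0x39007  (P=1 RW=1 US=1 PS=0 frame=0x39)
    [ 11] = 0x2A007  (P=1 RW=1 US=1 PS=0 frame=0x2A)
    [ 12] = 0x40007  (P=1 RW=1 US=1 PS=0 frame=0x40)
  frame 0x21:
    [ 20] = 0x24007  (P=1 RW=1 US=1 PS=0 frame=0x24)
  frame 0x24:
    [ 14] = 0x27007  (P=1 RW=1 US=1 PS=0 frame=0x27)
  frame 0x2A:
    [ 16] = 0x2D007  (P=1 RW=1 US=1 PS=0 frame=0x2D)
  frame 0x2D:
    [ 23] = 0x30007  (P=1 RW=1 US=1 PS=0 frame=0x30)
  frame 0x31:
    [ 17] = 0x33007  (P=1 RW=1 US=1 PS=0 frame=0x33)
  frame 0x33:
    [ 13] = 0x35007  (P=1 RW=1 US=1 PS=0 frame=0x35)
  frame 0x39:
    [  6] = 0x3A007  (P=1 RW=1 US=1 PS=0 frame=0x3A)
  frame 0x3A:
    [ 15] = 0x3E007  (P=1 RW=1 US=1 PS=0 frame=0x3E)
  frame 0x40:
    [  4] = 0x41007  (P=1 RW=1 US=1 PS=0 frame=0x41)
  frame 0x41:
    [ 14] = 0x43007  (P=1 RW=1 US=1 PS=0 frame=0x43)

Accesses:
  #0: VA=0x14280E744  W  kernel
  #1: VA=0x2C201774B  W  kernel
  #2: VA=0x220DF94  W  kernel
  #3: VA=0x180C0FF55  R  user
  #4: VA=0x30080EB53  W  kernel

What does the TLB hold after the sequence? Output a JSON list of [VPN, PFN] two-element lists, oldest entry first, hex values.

Trace:
#0 VA=0x14280E744 (w,kernel):
  L0 @0x1D[5] → 0x21007  P=1,RW=1,US=1,PS=0
  L1 @0x21[20] → 0x24007  P=1,RW=1,US=1,PS=0
  L2 @0x24[14] → 0x27007  P=1,RW=1,US=1,PS=0
  → PA=0x27744  (3 entries read)
#1 VA=0x2C201774B (w,kernel):
  L0 @0x1D[11] → 0x2A007  P=1,RW=1,US=1,PS=0
  L1 @0x2A[16] → 0x2D007  P=1,RW=1,US=1,PS=0
  L2 @0x2D[23] → 0x30007  P=1,RW=1,US=1,PS=0
  → PA=0x3074B  (3 entries read)
#2 VA=0x220DF94 (w,kernel):
  L0 @0x1D[0] → 0x31007  P=1,RW=1,US=1,PS=0
  L1 @0x31[17] → 0x33007  P=1,RW=1,US=1,PS=0
  L2 @0x33[13] → 0x35007  P=1,RW=1,US=1,PS=0
  → PA=0x35F94  (3 entries read)
#3 VA=0x180C0FF55 (r,user):
  L0 @0x1D[6] → 0x39007  P=1,RW=1,US=1,PS=0
  L1 @0x39[6] → 0x3A007  P=1,RW=1,US=1,PS=0
  L2 @0x3A[15] → 0x3E007  P=1,RW=1,US=1,PS=0
  → PA=0x3EF55  (3 entries read)
#4 VA=0x30080EB53 (w,kernel):
  L0 @0x1D[12] → 0x40007  P=1,RW=1,US=1,PS=0
  L1 @0x40[4] → 0x41007  P=1,RW=1,US=1,PS=0
  L2 @0x41[14] → 0x43007  P=1,RW=1,US=1,PS=0
  → PA=0x43B53  (3 entries read)

TLB: [["0x180C0F", "0x3E"], ["0x30080E", "0x43"]]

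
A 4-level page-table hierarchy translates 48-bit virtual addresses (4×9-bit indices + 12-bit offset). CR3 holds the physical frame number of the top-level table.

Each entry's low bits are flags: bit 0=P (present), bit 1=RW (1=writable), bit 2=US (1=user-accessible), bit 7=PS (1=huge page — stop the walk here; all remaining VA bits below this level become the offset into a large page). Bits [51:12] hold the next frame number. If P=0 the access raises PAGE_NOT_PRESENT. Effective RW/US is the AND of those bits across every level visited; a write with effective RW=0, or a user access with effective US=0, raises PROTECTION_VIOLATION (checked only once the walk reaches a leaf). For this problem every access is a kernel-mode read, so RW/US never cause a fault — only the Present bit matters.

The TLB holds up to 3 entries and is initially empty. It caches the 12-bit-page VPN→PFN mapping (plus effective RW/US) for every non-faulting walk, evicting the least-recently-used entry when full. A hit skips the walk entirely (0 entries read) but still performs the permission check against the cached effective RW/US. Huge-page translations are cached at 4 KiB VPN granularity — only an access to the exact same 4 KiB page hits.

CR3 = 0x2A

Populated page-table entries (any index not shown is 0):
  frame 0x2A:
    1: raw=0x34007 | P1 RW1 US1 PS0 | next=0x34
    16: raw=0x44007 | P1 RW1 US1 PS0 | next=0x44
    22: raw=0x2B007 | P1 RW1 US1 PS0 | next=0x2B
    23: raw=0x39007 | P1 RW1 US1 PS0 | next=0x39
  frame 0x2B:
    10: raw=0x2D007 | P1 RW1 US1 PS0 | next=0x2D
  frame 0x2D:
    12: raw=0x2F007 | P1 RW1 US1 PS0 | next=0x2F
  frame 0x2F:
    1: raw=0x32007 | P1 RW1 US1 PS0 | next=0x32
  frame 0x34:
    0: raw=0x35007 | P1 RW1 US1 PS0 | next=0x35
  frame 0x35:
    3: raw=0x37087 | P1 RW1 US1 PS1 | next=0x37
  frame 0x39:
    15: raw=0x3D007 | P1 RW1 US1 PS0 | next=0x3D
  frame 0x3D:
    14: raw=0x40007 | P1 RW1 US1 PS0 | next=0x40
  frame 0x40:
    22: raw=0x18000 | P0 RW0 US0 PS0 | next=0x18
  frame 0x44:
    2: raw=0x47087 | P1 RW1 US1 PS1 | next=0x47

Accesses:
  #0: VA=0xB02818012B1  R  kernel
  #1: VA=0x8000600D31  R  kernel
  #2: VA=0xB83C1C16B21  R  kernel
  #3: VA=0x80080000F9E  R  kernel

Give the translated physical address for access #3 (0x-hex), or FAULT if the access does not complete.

Walk each access:
#0 VA=0xB02818012B1 (r,kernel):
  [0] read 0x2A idx=22: raw=0x2B007 flags P=1 W=1 U=1 S=0
  [1] read 0x2B idx=10: raw=0x2D007 flags P=1 W=1 U=1 S=0
  [2] read 0x2D idx=12: raw=0x2F007 flags P=1 W=1 U=1 S=0
  [3] read 0x2F idx=1: raw=0x32007 flags P=1 W=1 U=1 S=0
  → PA=0x322B1  (4 entries read)
#1 VA=0x8000600D31 (r,kernel):
  [0] read 0x2A idx=1: raw=0x34007 flags P=1 W=1 U=1 S=0
  [1] read 0x34 idx=0: raw=0x35007 flags P=1 W=1 U=1 S=0
  [2] read 0x35 idx=3: raw=0x37087 flags P=1 W=1 U=1 S=1
  → PA=0x37D31 (huge @L2)  (3 entries read)
#2 VA=0xB83C1C16B21 (r,kernel):
  [0] read 0x2A idx=23: raw=0x39007 flags P=1 W=1 U=1 S=0
  [1] read 0x39 idx=15: raw=0x3D007 flags P=1 W=1 U=1 S=0
  [2] read 0x3D idx=14: raw=0x40007 flags P=1 W=1 U=1 S=0
  [3] read 0x40 idx=22: raw=0x18000 flags P=0 W=0 U=0 S=0
  ✗ PAGE_NOT_PRESENT  [4 reads]
#3 VA=0x80080000F9E (r,kernel):
  [0] read 0x2A idx=16: raw=0x44007 flags P=1 W=1 U=1 S=0
  [1] read 0x44 idx=2: raw=0x47087 flags P=1 W=1 U=1 S=1
  → PA=0x47F9E (huge @L1)  (2 entries read)

Access #3 PA: 0x47F9E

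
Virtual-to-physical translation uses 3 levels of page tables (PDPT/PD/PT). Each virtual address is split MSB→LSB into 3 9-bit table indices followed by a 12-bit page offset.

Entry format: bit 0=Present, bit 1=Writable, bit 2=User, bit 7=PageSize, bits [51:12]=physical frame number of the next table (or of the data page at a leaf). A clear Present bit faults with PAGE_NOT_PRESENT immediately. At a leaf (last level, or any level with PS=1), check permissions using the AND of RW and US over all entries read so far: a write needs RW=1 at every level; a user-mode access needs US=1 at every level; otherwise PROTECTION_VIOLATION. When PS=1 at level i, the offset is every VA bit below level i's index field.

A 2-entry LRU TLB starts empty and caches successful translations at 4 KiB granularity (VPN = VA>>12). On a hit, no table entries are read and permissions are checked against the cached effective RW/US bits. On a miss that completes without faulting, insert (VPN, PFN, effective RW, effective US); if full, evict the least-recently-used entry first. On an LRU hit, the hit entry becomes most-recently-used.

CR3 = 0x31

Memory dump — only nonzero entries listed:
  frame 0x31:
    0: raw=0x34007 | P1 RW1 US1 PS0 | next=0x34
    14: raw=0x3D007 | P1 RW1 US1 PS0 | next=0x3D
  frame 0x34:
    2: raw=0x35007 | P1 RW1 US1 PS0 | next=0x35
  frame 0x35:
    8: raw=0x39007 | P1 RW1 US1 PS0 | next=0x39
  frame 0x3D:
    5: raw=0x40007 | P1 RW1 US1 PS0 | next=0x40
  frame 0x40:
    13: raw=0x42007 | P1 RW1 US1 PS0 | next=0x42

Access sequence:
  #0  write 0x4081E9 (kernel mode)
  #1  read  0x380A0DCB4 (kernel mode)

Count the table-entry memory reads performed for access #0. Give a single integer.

Walk each access:
#0 VA=0x4081E9 (w,kernel):
  L0: frame=0x31 idx=0 entry=0x34007 [P=1 RW=1 US=1 PS=0]
  L1: frame=0x34 idx=2 entry=0x35007 [P=1 RW=1 US=1 PS=0]
  L2: frame=0x35 idx=8 entry=0x39007 [P=1 RW=1 US=1 PS=0]
  ⇒ phys 0x391E9  [3 reads]
#1 VA=0x380A0DCB4 (r,kernel):
  L0: frame=0x31 idx=14 entry=0x3D007 [P=1 RW=1 US=1 PS=0]
  L1: frame=0x3D idx=5 entry=0x40007 [P=1 RW=1 US=1 PS=0]
  L2: frame=0x40 idx=13 entry=0x42007 [P=1 RW=1 US=1 PS=0]
  ⇒ phys 0x42CB4  [3 reads]

Entries read for #0: 3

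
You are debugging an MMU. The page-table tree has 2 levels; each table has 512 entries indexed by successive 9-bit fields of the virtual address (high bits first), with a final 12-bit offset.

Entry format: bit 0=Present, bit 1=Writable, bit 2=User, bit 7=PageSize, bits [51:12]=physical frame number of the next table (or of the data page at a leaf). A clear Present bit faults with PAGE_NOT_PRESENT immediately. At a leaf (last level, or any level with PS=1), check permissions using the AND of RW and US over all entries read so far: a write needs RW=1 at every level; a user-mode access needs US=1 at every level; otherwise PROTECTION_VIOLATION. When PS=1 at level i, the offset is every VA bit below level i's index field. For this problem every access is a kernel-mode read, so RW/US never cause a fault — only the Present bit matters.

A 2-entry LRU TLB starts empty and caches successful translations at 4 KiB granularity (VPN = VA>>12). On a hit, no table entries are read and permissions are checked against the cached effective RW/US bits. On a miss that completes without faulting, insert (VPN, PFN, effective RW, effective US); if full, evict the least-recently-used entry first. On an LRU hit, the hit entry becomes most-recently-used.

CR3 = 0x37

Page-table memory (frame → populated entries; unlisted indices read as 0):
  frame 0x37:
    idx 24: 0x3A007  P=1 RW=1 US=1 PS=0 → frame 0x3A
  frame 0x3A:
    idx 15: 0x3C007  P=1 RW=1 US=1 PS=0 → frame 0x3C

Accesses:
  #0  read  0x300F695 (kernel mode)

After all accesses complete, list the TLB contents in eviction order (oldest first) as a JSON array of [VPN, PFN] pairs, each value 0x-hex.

Walk each access:
#0 VA=0x300F695 (r,kernel):
  L0 @0x37[24] → 0x3A007  P=1,RW=1,US=1,PS=0
  L1 @0x3A[15] → 0x3C007  P=1,RW=1,US=1,PS=0
  ⇒ phys 0x3C695  [2 reads]

TLB: [["0x300F", "0x3C"]]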